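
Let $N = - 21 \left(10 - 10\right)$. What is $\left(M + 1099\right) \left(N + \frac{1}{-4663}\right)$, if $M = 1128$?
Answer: $- \frac{2227}{4663} \approx -0.47759$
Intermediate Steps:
$N = 0$ ($N = \left(-21\right) 0 = 0$)
$\left(M + 1099\right) \left(N + \frac{1}{-4663}\right) = \left(1128 + 1099\right) \left(0 + \frac{1}{-4663}\right) = 2227 \left(0 - \frac{1}{4663}\right) = 2227 \left(- \frac{1}{4663}\right) = - \frac{2227}{4663}$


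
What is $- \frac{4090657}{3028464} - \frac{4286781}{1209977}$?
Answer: $- \frac{17931962819273}{3664371785328} \approx -4.8936$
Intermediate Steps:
$- \frac{4090657}{3028464} - \frac{4286781}{1209977} = - \frac{17931962819273}{3664371785328}$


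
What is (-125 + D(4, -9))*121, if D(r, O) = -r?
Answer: -15609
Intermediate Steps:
(-125 + D(4, -9))*121 = (-125 - 1*4)*121 = (-125 - 4)*121 = -129*121 = -15609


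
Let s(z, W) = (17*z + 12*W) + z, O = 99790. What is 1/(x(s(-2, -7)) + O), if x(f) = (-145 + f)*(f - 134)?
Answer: 1/167100 ≈ 5.9844e-6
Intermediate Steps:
s(z, W) = 12*W + 18*z (s(z, W) = (12*W + 17*z) + z = 12*W + 18*z)
x(f) = (-145 + f)*(-134 + f)
1/(x(s(-2, -7)) + O) = 1/((19430 + (12*(-7) + 18*(-2))² - 279*(12*(-7) + 18*(-2))) + 99790) = 1/((19430 + (-84 - 36)² - 279*(-84 - 36)) + 99790) = 1/((19430 + (-120)² - 279*(-120)) + 99790) = 1/((19430 + 14400 + 33480) + 99790) = 1/(67310 + 99790) = 1/167100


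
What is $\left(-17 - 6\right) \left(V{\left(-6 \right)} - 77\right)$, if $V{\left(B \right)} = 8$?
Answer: $1587$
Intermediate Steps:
$\left(-17 - 6\right) \left(V{\left(-6 \right)} - 77\right) = \left(-17 - 6\right) \left(8 - 77\right) = \left(-23\right) \left(-69\right) = 1587$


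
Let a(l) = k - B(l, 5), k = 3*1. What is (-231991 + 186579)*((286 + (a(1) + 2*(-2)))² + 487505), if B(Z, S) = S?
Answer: -25698877860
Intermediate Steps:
k = 3
a(l) = -2 (a(l) = 3 - 1*5 = 3 - 5 = -2)
(-231991 + 186579)*((286 + (a(1) + 2*(-2)))² + 487505) = (-231991 + 186579)*((286 + (-2 + 2*(-2)))² + 487505) = -45412*((286 + (-2 - 4))² + 487505) = -45412*((286 - 6)² + 487505) = -45412*(280² + 487505) = -45412*(78400 + 487505) = -45412*565905 = -25698877860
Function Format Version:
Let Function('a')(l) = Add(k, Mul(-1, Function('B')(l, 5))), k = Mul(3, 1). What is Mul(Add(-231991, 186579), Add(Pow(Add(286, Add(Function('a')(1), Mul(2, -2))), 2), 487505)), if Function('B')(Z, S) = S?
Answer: -25698877860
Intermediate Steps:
k = 3
Function('a')(l) = -2 (Function('a')(l) = Add(3, Mul(-1, 5)) = Add(3, -5) = -2)
Mul(Add(-231991, 186579), Add(Pow(Add(286, Add(Function('a')(1), Mul(2, -2))), 2), 487505)) = Mul(Add(-231991, 186579), Add(Pow(Add(286, Add(-2, Mul(2, -2))), 2), 487505)) = Mul(-45412, Add(Pow(Add(286, Add(-2, -4)), 2), 487505)) = Mul(-45412, Add(Pow(Add(286, -6), 2), 487505)) = Mul(-45412, Add(Pow(280, 2), 487505)) = Mul(-45412, Add(78400, 487505)) = Mul(-45412, 565905) = -25698877860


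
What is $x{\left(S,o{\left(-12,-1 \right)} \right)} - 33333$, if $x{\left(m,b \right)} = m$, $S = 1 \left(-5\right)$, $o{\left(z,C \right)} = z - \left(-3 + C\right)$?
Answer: $-33338$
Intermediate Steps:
$o{\left(z,C \right)} = 3 + z - C$
$S = -5$
$x{\left(S,o{\left(-12,-1 \right)} \right)} - 33333 = -5 - 33333 = -33338$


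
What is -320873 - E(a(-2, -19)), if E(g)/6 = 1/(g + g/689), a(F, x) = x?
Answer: -701106816/2185 ≈ -3.2087e+5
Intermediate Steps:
E(g) = 689/(115*g) (E(g) = 6/(g + g/689) = 6/((690*g/689)) = 6*(689/(690*g)) = 689/(115*g))
-320873 - E(a(-2, -19)) = -320873 - 689/(115*(-19)) = -320873 - 689*(-1)/(115*19) = -320873 - 1*(-689/2185) = -320873 + 689/2185 = -701106816/2185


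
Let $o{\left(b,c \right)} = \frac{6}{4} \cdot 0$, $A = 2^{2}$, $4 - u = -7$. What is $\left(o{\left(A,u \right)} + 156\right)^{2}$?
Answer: $24336$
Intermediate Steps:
$u = 11$ ($u = 4 - -7 = 4 + 7 = 11$)
$A = 4$
$o{\left(b,c \right)} = 0$ ($o{\left(b,c \right)} = 6 \cdot \frac{1}{4} \cdot 0 = \frac{3}{2} \cdot 0 = 0$)
$\left(o{\left(A,u \right)} + 156\right)^{2} = \left(0 + 156\right)^{2} = 156^{2} = 24336$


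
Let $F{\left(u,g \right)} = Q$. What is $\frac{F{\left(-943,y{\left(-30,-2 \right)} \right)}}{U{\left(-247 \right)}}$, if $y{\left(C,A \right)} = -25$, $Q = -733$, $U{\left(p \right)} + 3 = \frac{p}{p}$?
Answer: $\frac{733}{2} \approx 366.5$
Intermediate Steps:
$U{\left(p \right)} = -2$ ($U{\left(p \right)} = -3 + \frac{p}{p} = -3 + 1 = -2$)
$F{\left(u,g \right)} = -733$
$\frac{F{\left(-943,y{\left(-30,-2 \right)} \right)}}{U{\left(-247 \right)}} = - \frac{733}{-2} = \left(-733\right) \left(- \frac{1}{2}\right) = \frac{733}{2}$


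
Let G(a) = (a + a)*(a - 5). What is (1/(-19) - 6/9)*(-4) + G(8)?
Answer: 2900/57 ≈ 50.877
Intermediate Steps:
G(a) = 2*a*(-5 + a) (G(a) = (2*a)*(-5 + a) = 2*a*(-5 + a))
(1/(-19) - 6/9)*(-4) + G(8) = (1/(-19) - 6/9)*(-4) + 2*8*(-5 + 8) = (1*(-1/19) - 6*1/9)*(-4) + 2*8*3 = (-1/19 - 2/3)*(-4) + 48 = -41/57*(-4) + 48 = 164/57 + 48 = 2900/57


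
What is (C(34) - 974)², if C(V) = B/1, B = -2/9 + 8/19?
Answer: 27728910400/29241 ≈ 9.4829e+5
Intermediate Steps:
B = 34/171 (B = -2*⅑ + 8*(1/19) = -2/9 + 8/19 = 34/171 ≈ 0.19883)
C(V) = 34/171 (C(V) = (34/171)/1 = (34/171)*1 = 34/171)
(C(34) - 974)² = (34/171 - 974)² = (-166520/171)² = 27728910400/29241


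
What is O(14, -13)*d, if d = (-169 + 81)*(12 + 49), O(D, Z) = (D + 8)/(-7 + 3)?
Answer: 29524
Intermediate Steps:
O(D, Z) = -2 - D/4 (O(D, Z) = (8 + D)/(-4) = (8 + D)*(-¼) = -2 - D/4)
d = -5368 (d = -88*61 = -5368)
O(14, -13)*d = (-2 - ¼*14)*(-5368) = (-2 - 7/2)*(-5368) = -11/2*(-5368) = 29524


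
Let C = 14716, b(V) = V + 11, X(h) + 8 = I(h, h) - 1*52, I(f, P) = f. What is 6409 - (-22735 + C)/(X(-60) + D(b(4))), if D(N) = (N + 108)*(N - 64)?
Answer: 4376456/683 ≈ 6407.7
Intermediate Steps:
X(h) = -60 + h (X(h) = -8 + (h - 1*52) = -8 + (h - 52) = -8 + (-52 + h) = -60 + h)
b(V) = 11 + V
D(N) = (-64 + N)*(108 + N) (D(N) = (108 + N)*(-64 + N) = (-64 + N)*(108 + N))
6409 - (-22735 + C)/(X(-60) + D(b(4))) = 6409 - (-22735 + 14716)/((-60 - 60) + (-6912 + (11 + 4)² + 44*(11 + 4))) = 6409 - (-8019)/(-120 + (-6912 + 15² + 44*15)) = 6409 - (-8019)/(-120 + (-6912 + 225 + 660)) = 6409 - (-8019)/(-120 - 6027) = 6409 - (-8019)/(-6147) = 6409 - (-8019)*(-1)/6147 = 6409 - 1*891/683 = 6409 - 891/683 = 4376456/683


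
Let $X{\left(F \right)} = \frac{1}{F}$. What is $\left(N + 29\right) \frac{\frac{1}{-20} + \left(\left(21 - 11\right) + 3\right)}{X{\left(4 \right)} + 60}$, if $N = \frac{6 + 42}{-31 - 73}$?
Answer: $\frac{96089}{15665} \approx 6.134$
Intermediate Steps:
$N = - \frac{6}{13}$ ($N = \frac{48}{-104} = 48 \left(- \frac{1}{104}\right) = - \frac{6}{13} \approx -0.46154$)
$\left(N + 29\right) \frac{\frac{1}{-20} + \left(\left(21 - 11\right) + 3\right)}{X{\left(4 \right)} + 60} = \left(- \frac{6}{13} + 29\right) \frac{\frac{1}{-20} + \left(\left(21 - 11\right) + 3\right)}{\frac{1}{4} + 60} = \frac{371 \frac{- \frac{1}{20} + \left(10 + 3\right)}{\frac{1}{4} + 60}}{13} = \frac{371 \frac{- \frac{1}{20} + 13}{\frac{241}{4}}}{13} = \frac{371 \cdot \frac{259}{20} \cdot \frac{4}{241}}{13} = \frac{371}{13} \cdot \frac{259}{1205} = \frac{96089}{15665}$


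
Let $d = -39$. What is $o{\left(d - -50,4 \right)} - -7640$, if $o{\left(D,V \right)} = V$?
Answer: $7644$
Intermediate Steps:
$o{\left(d - -50,4 \right)} - -7640 = 4 - -7640 = 4 + 7640 = 7644$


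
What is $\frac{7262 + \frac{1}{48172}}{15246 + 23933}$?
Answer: $\frac{349825065}{1887330788} \approx 0.18535$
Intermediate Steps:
$\frac{7262 + \frac{1}{48172}}{15246 + 23933} = \frac{7262 + \frac{1}{48172}}{39179} = \frac{349825065}{48172} \cdot \frac{1}{39179} = \frac{349825065}{1887330788}$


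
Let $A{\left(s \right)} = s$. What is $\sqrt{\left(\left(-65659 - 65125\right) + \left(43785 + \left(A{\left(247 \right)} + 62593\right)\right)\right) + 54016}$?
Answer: $\sqrt{29857} \approx 172.79$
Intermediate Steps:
$\sqrt{\left(\left(-65659 - 65125\right) + \left(43785 + \left(A{\left(247 \right)} + 62593\right)\right)\right) + 54016} = \sqrt{\left(\left(-65659 - 65125\right) + \left(43785 + \left(247 + 62593\right)\right)\right) + 54016} = \sqrt{\left(\left(-65659 - 65125\right) + \left(43785 + 62840\right)\right) + 54016} = \sqrt{\left(-130784 + 106625\right) + 54016} = \sqrt{-24159 + 54016} = \sqrt{29857}$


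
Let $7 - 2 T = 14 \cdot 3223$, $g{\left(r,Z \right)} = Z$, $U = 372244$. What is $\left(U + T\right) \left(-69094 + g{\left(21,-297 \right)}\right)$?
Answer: $- \frac{48530191843}{2} \approx -2.4265 \cdot 10^{10}$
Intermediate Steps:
$T = - \frac{45115}{2}$ ($T = \frac{7}{2} - \frac{14 \cdot 3223}{2} = \frac{7}{2} - 22561 = - \frac{45115}{2} \approx -22558.0$)
$\left(U + T\right) \left(-69094 + g{\left(21,-297 \right)}\right) = \left(372244 - \frac{45115}{2}\right) \left(-69094 - 297\right) = \frac{699373}{2} \left(-69391\right) = - \frac{48530191843}{2}$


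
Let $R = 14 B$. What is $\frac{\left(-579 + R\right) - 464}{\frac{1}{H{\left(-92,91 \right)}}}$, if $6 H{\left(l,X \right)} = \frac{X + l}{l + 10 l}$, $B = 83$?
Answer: $\frac{119}{6072} \approx 0.019598$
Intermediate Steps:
$H{\left(l,X \right)} = \frac{X + l}{66 l}$ ($H{\left(l,X \right)} = \frac{\left(X + l\right) \frac{1}{l + 10 l}}{6} = \frac{\left(X + l\right) \frac{1}{11 l}}{6} = \frac{\frac{1}{11} \frac{1}{l} \left(X + l\right)}{6} = \frac{X + l}{66 l}$)
$R = 1162$ ($R = 14 \cdot 83 = 1162$)
$\frac{\left(-579 + R\right) - 464}{\frac{1}{H{\left(-92,91 \right)}}} = \frac{\left(-579 + 1162\right) - 464}{\frac{1}{\frac{1}{66} \frac{1}{-92} \left(91 - 92\right)}} = \frac{583 - 464}{\frac{1}{\frac{1}{66} \left(- \frac{1}{92}\right) \left(-1\right)}} = \frac{119}{\frac{1}{\frac{1}{6072}}} = \frac{119}{6072}$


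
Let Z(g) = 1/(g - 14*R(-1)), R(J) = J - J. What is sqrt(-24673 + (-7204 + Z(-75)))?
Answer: 2*I*sqrt(1793082)/15 ≈ 178.54*I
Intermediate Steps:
R(J) = 0
Z(g) = 1/g (Z(g) = 1/(g - 14*0) = 1/(g + 0) = 1/g)
sqrt(-24673 + (-7204 + Z(-75))) = sqrt(-24673 + (-7204 + 1/(-75))) = sqrt(-24673 + (-7204 - 1/75)) = sqrt(-24673 - 540301/75) = sqrt(-2390776/75) = 2*I*sqrt(1793082)/15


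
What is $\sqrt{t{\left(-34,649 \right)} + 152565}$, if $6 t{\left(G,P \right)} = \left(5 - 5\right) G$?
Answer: $\sqrt{152565} \approx 390.6$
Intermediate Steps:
$t{\left(G,P \right)} = 0$ ($t{\left(G,P \right)} = \frac{\left(5 - 5\right) G}{6} = \frac{0 G}{6} = \frac{1}{6} \cdot 0 = 0$)
$\sqrt{t{\left(-34,649 \right)} + 152565} = \sqrt{0 + 152565} = \sqrt{152565}$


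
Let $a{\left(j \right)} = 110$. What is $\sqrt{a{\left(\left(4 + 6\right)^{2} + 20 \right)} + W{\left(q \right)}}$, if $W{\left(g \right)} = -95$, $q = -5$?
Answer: $\sqrt{15} \approx 3.873$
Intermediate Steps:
$\sqrt{a{\left(\left(4 + 6\right)^{2} + 20 \right)} + W{\left(q \right)}} = \sqrt{110 - 95} = \sqrt{15}$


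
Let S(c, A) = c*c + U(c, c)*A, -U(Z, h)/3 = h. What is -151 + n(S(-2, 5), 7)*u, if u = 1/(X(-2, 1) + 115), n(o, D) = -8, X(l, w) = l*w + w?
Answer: -8611/57 ≈ -151.07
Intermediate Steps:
U(Z, h) = -3*h
X(l, w) = w + l*w
S(c, A) = c**2 - 3*A*c (S(c, A) = c*c + (-3*c)*A = c**2 - 3*A*c)
u = 1/114 (u = 1/(1*(1 - 2) + 115) = 1/(1*(-1) + 115) = 1/(-1 + 115) = 1/114 ≈ 0.0087719)
-151 + n(S(-2, 5), 7)*u = -151 - 8*1/114 = -151 - 4/57 = -8611/57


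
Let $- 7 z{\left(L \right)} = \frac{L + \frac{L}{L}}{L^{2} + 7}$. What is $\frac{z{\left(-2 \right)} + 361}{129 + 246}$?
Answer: $\frac{9266}{9625} \approx 0.9627$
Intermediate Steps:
$z{\left(L \right)} = - \frac{1 + L}{7 \left(7 + L^{2}\right)}$ ($z{\left(L \right)} = - \frac{\left(L + \frac{L}{L}\right) \frac{1}{L^{2} + 7}}{7} = - \frac{\left(L + 1\right) \frac{1}{7 + L^{2}}}{7} = - \frac{\left(1 + L\right) \frac{1}{7 + L^{2}}}{7} = - \frac{\frac{1}{7 + L^{2}} \left(1 + L\right)}{7} = - \frac{1 + L}{7 \left(7 + L^{2}\right)}$)
$\frac{z{\left(-2 \right)} + 361}{129 + 246} = \frac{\frac{-1 - -2}{7 \left(7 + \left(-2\right)^{2}\right)} + 361}{129 + 246} = \frac{\frac{-1 + 2}{7 \left(7 + 4\right)} + 361}{375} = \left(\frac{1}{7} \cdot \frac{1}{11} \cdot 1 + 361\right) \frac{1}{375} = \left(\frac{1}{77} + 361\right) \frac{1}{375} = \frac{27798}{77} \cdot \frac{1}{375} = \frac{9266}{9625}$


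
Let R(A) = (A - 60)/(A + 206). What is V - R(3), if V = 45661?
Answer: 502274/11 ≈ 45661.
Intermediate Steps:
R(A) = (-60 + A)/(206 + A)
V - R(3) = 45661 - (-60 + 3)/(206 + 3) = 45661 - (-57)/209 = 45661 - 1*(-3/11) = 45661 + 3/11 = 502274/11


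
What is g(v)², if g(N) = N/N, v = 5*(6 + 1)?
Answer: 1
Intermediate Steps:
v = 35 (v = 5*7 = 35)
g(N) = 1
g(v)² = 1² = 1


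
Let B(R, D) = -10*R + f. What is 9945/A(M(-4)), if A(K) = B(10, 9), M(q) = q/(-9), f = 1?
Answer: -1105/11 ≈ -100.45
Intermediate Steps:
M(q) = -q/9 (M(q) = q*(-1/9) = -q/9)
B(R, D) = 1 - 10*R (B(R, D) = -10*R + 1 = 1 - 10*R)
A(K) = -99 (A(K) = 1 - 10*10 = 1 - 100 = -99)
9945/A(M(-4)) = 9945/(-99) = 9945*(-1/99) = -1105/11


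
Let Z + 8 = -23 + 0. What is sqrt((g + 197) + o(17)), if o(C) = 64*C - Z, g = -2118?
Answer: I*sqrt(802) ≈ 28.32*I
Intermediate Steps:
Z = -31 (Z = -8 + (-23 + 0) = -8 - 23 = -31)
o(C) = 31 + 64*C (o(C) = 64*C - 1*(-31) = 64*C + 31 = 31 + 64*C)
sqrt((g + 197) + o(17)) = sqrt((-2118 + 197) + (31 + 64*17)) = sqrt(-1921 + (31 + 1088)) = sqrt(-1921 + 1119) = sqrt(-802) = I*sqrt(802)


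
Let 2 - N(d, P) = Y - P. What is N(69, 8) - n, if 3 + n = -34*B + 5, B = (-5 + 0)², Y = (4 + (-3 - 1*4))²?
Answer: 849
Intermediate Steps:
Y = 9 (Y = (4 + (-3 - 4))² = (4 - 7)² = (-3)² = 9)
B = 25 (B = (-5)² = 25)
N(d, P) = -7 + P (N(d, P) = 2 - (9 - P) = 2 + (-9 + P) = -7 + P)
n = -848 (n = -3 + (-34*25 + 5) = -3 + (-850 + 5) = -3 - 845 = -848)
N(69, 8) - n = (-7 + 8) - 1*(-848) = 1 + 848 = 849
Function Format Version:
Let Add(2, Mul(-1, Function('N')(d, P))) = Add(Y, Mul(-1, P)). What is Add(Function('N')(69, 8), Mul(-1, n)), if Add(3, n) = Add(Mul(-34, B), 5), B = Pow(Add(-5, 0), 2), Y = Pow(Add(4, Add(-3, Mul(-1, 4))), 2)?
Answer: 849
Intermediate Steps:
Y = 9 (Y = Pow(Add(4, Add(-3, -4)), 2) = Pow(Add(4, -7), 2) = Pow(-3, 2) = 9)
B = 25 (B = Pow(-5, 2) = 25)
Function('N')(d, P) = Add(-7, P) (Function('N')(d, P) = Add(2, Mul(-1, Add(9, Mul(-1, P)))) = Add(2, Add(-9, P)) = Add(-7, P))
n = -848 (n = Add(-3, Add(Mul(-34, 25), 5)) = Add(-3, Add(-850, 5)) = Add(-3, -845) = -848)
Add(Function('N')(69, 8), Mul(-1, n)) = Add(Add(-7, 8), Mul(-1, -848)) = Add(1, 848) = 849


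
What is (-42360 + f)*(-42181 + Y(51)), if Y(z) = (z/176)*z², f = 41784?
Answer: 262483380/11 ≈ 2.3862e+7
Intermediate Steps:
Y(z) = z³/176 (Y(z) = (z*(1/176))*z² = (z/176)*z² = z³/176)
(-42360 + f)*(-42181 + Y(51)) = (-42360 + 41784)*(-42181 + (1/176)*51³) = -576*(-42181 + (1/176)*132651) = -576*(-42181 + 132651/176) = -576*(-7291205/176) = 262483380/11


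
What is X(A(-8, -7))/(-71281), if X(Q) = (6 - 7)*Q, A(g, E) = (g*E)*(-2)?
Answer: -16/10183 ≈ -0.0015712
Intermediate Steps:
A(g, E) = -2*E*g (A(g, E) = (E*g)*(-2) = -2*E*g)
X(Q) = -Q
X(A(-8, -7))/(-71281) = -(-2)*(-7)*(-8)/(-71281) = -1*(-112)*(-1/71281) = 112*(-1/71281) = -16/10183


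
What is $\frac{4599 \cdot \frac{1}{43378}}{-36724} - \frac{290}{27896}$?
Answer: $- \frac{57762782323}{5554838674264} \approx -0.010399$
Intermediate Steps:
$\frac{4599 \cdot \frac{1}{43378}}{-36724} - \frac{290}{27896} = 4599 \cdot \frac{1}{43378} \left(- \frac{1}{36724}\right) - \frac{145}{13948} = \frac{4599}{43378} \left(- \frac{1}{36724}\right) - \frac{145}{13948} = - \frac{4599}{1593013672} - \frac{145}{13948} = - \frac{57762782323}{5554838674264}$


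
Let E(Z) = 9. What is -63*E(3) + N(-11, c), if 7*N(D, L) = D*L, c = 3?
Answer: -4002/7 ≈ -571.71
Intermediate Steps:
N(D, L) = D*L/7 (N(D, L) = (D*L)/7 = D*L/7)
-63*E(3) + N(-11, c) = -63*9 + (1/7)*(-11)*3 = -567 - 33/7 = -4002/7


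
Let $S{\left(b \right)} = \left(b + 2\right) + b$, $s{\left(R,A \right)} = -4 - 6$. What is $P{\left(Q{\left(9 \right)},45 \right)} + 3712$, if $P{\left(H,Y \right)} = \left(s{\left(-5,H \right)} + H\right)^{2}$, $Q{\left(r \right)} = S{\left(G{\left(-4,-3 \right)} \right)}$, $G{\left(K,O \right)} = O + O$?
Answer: $4112$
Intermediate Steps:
$G{\left(K,O \right)} = 2 O$
$s{\left(R,A \right)} = -10$ ($s{\left(R,A \right)} = -4 - 6 = -10$)
$S{\left(b \right)} = 2 + 2 b$ ($S{\left(b \right)} = \left(2 + b\right) + b = 2 + 2 b$)
$Q{\left(r \right)} = -10$ ($Q{\left(r \right)} = 2 + 2 \cdot 2 \left(-3\right) = 2 + 2 \left(-6\right) = 2 - 12 = -10$)
$P{\left(H,Y \right)} = \left(-10 + H\right)^{2}$
$P{\left(Q{\left(9 \right)},45 \right)} + 3712 = \left(-10 - 10\right)^{2} + 3712 = \left(-20\right)^{2} + 3712 = 400 + 3712 = 4112$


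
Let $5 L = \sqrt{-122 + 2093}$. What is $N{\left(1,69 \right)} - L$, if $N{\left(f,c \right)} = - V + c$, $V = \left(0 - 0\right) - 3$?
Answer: $72 - \frac{3 \sqrt{219}}{5} \approx 63.121$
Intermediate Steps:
$L = \frac{3 \sqrt{219}}{5}$ ($L = \frac{\sqrt{-122 + 2093}}{5} = \frac{\sqrt{1971}}{5} = \frac{3 \sqrt{219}}{5} \approx 8.8792$)
$V = -3$ ($V = \left(0 + 0\right) - 3 = 0 - 3 = -3$)
$N{\left(f,c \right)} = 3 + c$ ($N{\left(f,c \right)} = \left(-1\right) \left(-3\right) + c = 3 + c$)
$N{\left(1,69 \right)} - L = \left(3 + 69\right) - \frac{3 \sqrt{219}}{5} = 72 - \frac{3 \sqrt{219}}{5}$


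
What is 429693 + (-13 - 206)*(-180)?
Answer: 469113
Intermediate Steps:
429693 + (-13 - 206)*(-180) = 429693 - 219*(-180) = 429693 + 39420 = 469113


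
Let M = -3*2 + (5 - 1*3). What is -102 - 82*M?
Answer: 226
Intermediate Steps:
M = -4 (M = -6 + (5 - 3) = -6 + 2 = -4)
-102 - 82*M = -102 - 82*(-4) = -102 + 328 = 226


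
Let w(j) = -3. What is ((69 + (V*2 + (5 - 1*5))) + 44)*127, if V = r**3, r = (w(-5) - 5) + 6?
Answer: 12319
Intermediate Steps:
r = -2 (r = (-3 - 5) + 6 = -8 + 6 = -2)
V = -8 (V = (-2)**3 = -8)
((69 + (V*2 + (5 - 1*5))) + 44)*127 = ((69 + (-8*2 + (5 - 1*5))) + 44)*127 = ((69 + (-16 + (5 - 5))) + 44)*127 = ((69 + (-16 + 0)) + 44)*127 = ((69 - 16) + 44)*127 = (53 + 44)*127 = 97*127 = 12319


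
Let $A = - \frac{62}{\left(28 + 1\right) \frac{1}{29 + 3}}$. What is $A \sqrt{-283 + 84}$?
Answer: $- \frac{1984 i \sqrt{199}}{29} \approx - 965.1 i$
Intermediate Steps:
$A = - \frac{1984}{29}$ ($A = - \frac{62}{29 \cdot \frac{1}{32}} = - \frac{62}{\frac{29}{32}} = \left(-62\right) \frac{32}{29} = - \frac{1984}{29} \approx -68.414$)
$A \sqrt{-283 + 84} = - \frac{1984 \sqrt{-283 + 84}}{29} = - \frac{1984 \sqrt{-199}}{29} = - \frac{1984 i \sqrt{199}}{29}$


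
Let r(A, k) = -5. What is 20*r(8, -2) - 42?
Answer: -142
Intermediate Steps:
20*r(8, -2) - 42 = 20*(-5) - 42 = -100 - 42 = -142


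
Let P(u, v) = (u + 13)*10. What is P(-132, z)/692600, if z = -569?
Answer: -119/69260 ≈ -0.0017182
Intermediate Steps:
P(u, v) = 130 + 10*u (P(u, v) = (13 + u)*10 = 130 + 10*u)
P(-132, z)/692600 = (130 + 10*(-132))/692600 = (130 - 1320)*(1/692600) = -1190*1/692600 = -119/69260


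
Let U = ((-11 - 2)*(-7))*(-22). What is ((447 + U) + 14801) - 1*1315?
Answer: 11931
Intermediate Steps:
U = -2002 (U = -13*(-7)*(-22) = 91*(-22) = -2002)
((447 + U) + 14801) - 1*1315 = ((447 - 2002) + 14801) - 1*1315 = (-1555 + 14801) - 1315 = 13246 - 1315 = 11931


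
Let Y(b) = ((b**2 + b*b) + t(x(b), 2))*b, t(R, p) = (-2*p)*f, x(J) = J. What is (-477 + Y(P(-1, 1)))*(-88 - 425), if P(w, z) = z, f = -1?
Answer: 241623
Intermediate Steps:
t(R, p) = 2*p (t(R, p) = -2*p*(-1) = 2*p)
Y(b) = b*(4 + 2*b**2) (Y(b) = ((b**2 + b*b) + 2*2)*b = ((b**2 + b**2) + 4)*b = (2*b**2 + 4)*b = (4 + 2*b**2)*b = b*(4 + 2*b**2))
(-477 + Y(P(-1, 1)))*(-88 - 425) = (-477 + 2*1*(2 + 1**2))*(-88 - 425) = (-477 + 2*1*(2 + 1))*(-513) = (-477 + 2*1*3)*(-513) = (-477 + 6)*(-513) = -471*(-513) = 241623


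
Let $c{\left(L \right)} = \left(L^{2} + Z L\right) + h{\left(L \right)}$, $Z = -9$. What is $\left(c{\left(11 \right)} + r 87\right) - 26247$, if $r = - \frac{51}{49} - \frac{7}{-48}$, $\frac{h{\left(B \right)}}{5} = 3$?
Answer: $- \frac{20609685}{784} \approx -26288.0$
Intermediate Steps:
$h{\left(B \right)} = 15$ ($h{\left(B \right)} = 5 \cdot 3 = 15$)
$r = - \frac{2105}{2352}$ ($r = \left(-51\right) \frac{1}{49} - - \frac{7}{48} = - \frac{51}{49} + \frac{7}{48} = - \frac{2105}{2352} \approx -0.89498$)
$c{\left(L \right)} = 15 + L^{2} - 9 L$ ($c{\left(L \right)} = \left(L^{2} - 9 L\right) + 15 = 15 + L^{2} - 9 L$)
$\left(c{\left(11 \right)} + r 87\right) - 26247 = \left(\left(15 + 11^{2} - 99\right) - \frac{61045}{784}\right) - 26247 = \left(\left(15 + 121 - 99\right) - \frac{61045}{784}\right) - 26247 = \left(37 - \frac{61045}{784}\right) - 26247 = - \frac{32037}{784} - 26247 = - \frac{20609685}{784}$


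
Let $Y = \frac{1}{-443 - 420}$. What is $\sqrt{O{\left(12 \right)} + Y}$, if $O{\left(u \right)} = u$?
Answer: $\frac{\sqrt{8936365}}{863} \approx 3.4639$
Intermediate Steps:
$Y = - \frac{1}{863}$ ($Y = \frac{1}{-863} = - \frac{1}{863} \approx -0.0011587$)
$\sqrt{O{\left(12 \right)} + Y} = \sqrt{12 - \frac{1}{863}} = \sqrt{\frac{10355}{863}} = \frac{\sqrt{8936365}}{863}$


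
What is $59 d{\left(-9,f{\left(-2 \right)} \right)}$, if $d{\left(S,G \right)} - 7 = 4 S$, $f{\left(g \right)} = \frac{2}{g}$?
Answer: $-1711$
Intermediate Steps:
$d{\left(S,G \right)} = 7 + 4 S$
$59 d{\left(-9,f{\left(-2 \right)} \right)} = 59 \left(7 + 4 \left(-9\right)\right) = 59 \left(7 - 36\right) = 59 \left(-29\right) = -1711$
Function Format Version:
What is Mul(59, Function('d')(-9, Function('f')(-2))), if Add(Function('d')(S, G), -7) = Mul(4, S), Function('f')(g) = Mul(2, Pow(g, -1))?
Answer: -1711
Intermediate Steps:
Function('d')(S, G) = Add(7, Mul(4, S))
Mul(59, Function('d')(-9, Function('f')(-2))) = Mul(59, Add(7, Mul(4, -9))) = Mul(59, Add(7, -36)) = Mul(59, -29) = -1711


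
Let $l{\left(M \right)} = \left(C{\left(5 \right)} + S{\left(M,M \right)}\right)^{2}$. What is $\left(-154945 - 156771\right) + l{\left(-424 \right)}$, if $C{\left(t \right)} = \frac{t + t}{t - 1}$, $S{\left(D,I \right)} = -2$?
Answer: $- \frac{1246863}{4} \approx -3.1172 \cdot 10^{5}$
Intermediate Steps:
$C{\left(t \right)} = \frac{2 t}{-1 + t}$
$l{\left(M \right)} = \frac{1}{4}$ ($l{\left(M \right)} = \left(2 \cdot 5 \frac{1}{-1 + 5} - 2\right)^{2} = \left(2 \cdot 5 \cdot \frac{1}{4} - 2\right)^{2} = \left(\frac{5}{2} - 2\right)^{2} = \left(\frac{1}{2}\right)^{2} = \frac{1}{4}$)
$\left(-154945 - 156771\right) + l{\left(-424 \right)} = \left(-154945 - 156771\right) + \frac{1}{4} = -311716 + \frac{1}{4} = - \frac{1246863}{4}$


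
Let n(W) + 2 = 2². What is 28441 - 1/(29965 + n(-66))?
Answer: 852291446/29967 ≈ 28441.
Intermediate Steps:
n(W) = 2 (n(W) = -2 + 2² = -2 + 4 = 2)
28441 - 1/(29965 + n(-66)) = 28441 - 1/(29965 + 2) = 28441 - 1/29967 = 852291446/29967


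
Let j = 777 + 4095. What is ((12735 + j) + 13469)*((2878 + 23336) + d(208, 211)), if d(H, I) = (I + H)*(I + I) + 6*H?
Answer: 6348205280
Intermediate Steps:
j = 4872
d(H, I) = 6*H + 2*I*(H + I) (d(H, I) = (H + I)*(2*I) + 6*H = 2*I*(H + I) + 6*H = 6*H + 2*I*(H + I))
((12735 + j) + 13469)*((2878 + 23336) + d(208, 211)) = ((12735 + 4872) + 13469)*((2878 + 23336) + (2*211² + 6*208 + 2*208*211)) = (17607 + 13469)*(26214 + (2*44521 + 1248 + 87776)) = 31076*(26214 + (89042 + 1248 + 87776)) = 31076*(26214 + 178066) = 31076*204280 = 6348205280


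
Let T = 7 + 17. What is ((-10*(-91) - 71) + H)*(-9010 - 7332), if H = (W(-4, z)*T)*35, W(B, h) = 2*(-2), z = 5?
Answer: 41198182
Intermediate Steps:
W(B, h) = -4
T = 24
H = -3360 (H = -4*24*35 = -96*35 = -3360)
((-10*(-91) - 71) + H)*(-9010 - 7332) = ((-10*(-91) - 71) - 3360)*(-9010 - 7332) = ((910 - 71) - 3360)*(-16342) = (839 - 3360)*(-16342) = -2521*(-16342) = 41198182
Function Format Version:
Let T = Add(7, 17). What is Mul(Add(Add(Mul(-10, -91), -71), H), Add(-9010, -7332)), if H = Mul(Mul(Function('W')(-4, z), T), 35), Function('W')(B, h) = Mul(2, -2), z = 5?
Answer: 41198182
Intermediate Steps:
Function('W')(B, h) = -4
T = 24
H = -3360 (H = Mul(Mul(-4, 24), 35) = Mul(-96, 35) = -3360)
Mul(Add(Add(Mul(-10, -91), -71), H), Add(-9010, -7332)) = Mul(Add(Add(Mul(-10, -91), -71), -3360), Add(-9010, -7332)) = Mul(Add(Add(910, -71), -3360), -16342) = Mul(Add(839, -3360), -16342) = Mul(-2521, -16342) = 41198182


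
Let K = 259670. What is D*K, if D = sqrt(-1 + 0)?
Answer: 259670*I ≈ 2.5967e+5*I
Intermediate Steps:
D = I (D = sqrt(-1) = I ≈ 1.0*I)
D*K = I*259670 = 259670*I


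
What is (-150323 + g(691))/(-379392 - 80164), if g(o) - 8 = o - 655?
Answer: 150279/459556 ≈ 0.32701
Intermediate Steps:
g(o) = -647 + o (g(o) = 8 + (o - 655) = 8 + (-655 + o) = -647 + o)
(-150323 + g(691))/(-379392 - 80164) = (-150323 + (-647 + 691))/(-379392 - 80164) = (-150323 + 44)/(-459556) = -150279*(-1/459556) = 150279/459556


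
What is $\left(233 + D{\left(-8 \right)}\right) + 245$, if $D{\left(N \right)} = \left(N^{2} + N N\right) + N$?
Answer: $598$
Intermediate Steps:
$D{\left(N \right)} = N + 2 N^{2}$ ($D{\left(N \right)} = \left(N^{2} + N^{2}\right) + N = 2 N^{2} + N = N + 2 N^{2}$)
$\left(233 + D{\left(-8 \right)}\right) + 245 = \left(233 - 8 \left(1 + 2 \left(-8\right)\right)\right) + 245 = \left(233 - 8 \left(1 - 16\right)\right) + 245 = \left(233 - -120\right) + 245 = \left(233 + 120\right) + 245 = 353 + 245 = 598$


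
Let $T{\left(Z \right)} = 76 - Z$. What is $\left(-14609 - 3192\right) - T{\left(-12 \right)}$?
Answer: $-17889$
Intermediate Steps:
$\left(-14609 - 3192\right) - T{\left(-12 \right)} = \left(-14609 - 3192\right) - \left(76 - -12\right) = \left(-14609 - 3192\right) - \left(76 + 12\right) = -17801 - 88 = -17889$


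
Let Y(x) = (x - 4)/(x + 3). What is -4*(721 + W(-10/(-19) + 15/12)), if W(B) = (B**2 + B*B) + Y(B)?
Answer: -761983627/262086 ≈ -2907.4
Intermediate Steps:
Y(x) = (-4 + x)/(3 + x)
W(B) = 2*B**2 + (-4 + B)/(3 + B) (W(B) = (B**2 + B*B) + (-4 + B)/(3 + B) = (B**2 + B**2) + (-4 + B)/(3 + B) = 2*B**2 + (-4 + B)/(3 + B))
-4*(721 + W(-10/(-19) + 15/12)) = -4*(721 + (-4 + (-10/(-19) + 15/12) + 2*(-10/(-19) + 15/12)**2*(3 + (-10/(-19) + 15/12)))/(3 + (-10/(-19) + 15/12))) = -4*(721 + (-4 + (-10*(-1/19) + 15*(1/12)) + 2*(-10*(-1/19) + 15*(1/12))**2*(3 + (-10*(-1/19) + 15*(1/12))))/(3 + (-10*(-1/19) + 15*(1/12)))) = -4*(721 + (-4 + (10/19 + 5/4) + 2*(10/19 + 5/4)**2*(3 + (10/19 + 5/4)))/(3 + (10/19 + 5/4))) = -4*(721 + (-4 + 135/76 + 2*(135/76)**2*(3 + 135/76))/(3 + 135/76)) = -4*(721 + (-4 + 135/76 + 2*(18225/5776)*(363/76))/(363/76)) = -4*(721 + 76*(-4 + 135/76 + 6615675/219488)/363) = -4*(721 + (76/363)*(6127603/219488)) = -4*(721 + 6127603/1048344) = -4*761983627/1048344 = -761983627/262086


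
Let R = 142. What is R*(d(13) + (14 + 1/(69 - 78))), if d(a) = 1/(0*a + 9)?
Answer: 1988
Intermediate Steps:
d(a) = ⅑ (d(a) = 1/(0 + 9) = 1/9 = ⅑)
R*(d(13) + (14 + 1/(69 - 78))) = 142*(⅑ + (14 + 1/(69 - 78))) = 142*(⅑ + (14 + 1/(-9))) = 142*(⅑ + (14 - ⅑)) = 142*(⅑ + 125/9) = 142*14 = 1988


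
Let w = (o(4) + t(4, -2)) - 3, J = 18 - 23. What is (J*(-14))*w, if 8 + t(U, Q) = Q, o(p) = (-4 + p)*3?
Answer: -910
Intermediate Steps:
o(p) = -12 + 3*p
t(U, Q) = -8 + Q
J = -5
w = -13 (w = ((-12 + 3*4) + (-8 - 2)) - 3 = ((-12 + 12) - 10) - 3 = (0 - 10) - 3 = -10 - 3 = -13)
(J*(-14))*w = -5*(-14)*(-13) = 70*(-13) = -910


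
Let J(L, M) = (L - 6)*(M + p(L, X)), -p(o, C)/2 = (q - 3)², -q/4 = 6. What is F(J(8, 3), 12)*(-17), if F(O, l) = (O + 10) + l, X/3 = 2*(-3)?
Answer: 49096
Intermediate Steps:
q = -24 (q = -4*6 = -24)
X = -18 (X = 3*(2*(-3)) = 3*(-6) = -18)
p(o, C) = -1458 (p(o, C) = -2*(-24 - 3)² = -2*(-27)² = -2*729 = -1458)
J(L, M) = (-1458 + M)*(-6 + L) (J(L, M) = (L - 6)*(M - 1458) = (-6 + L)*(-1458 + M) = (-1458 + M)*(-6 + L))
F(O, l) = 10 + O + l (F(O, l) = (10 + O) + l = 10 + O + l)
F(J(8, 3), 12)*(-17) = (10 + (8748 - 1458*8 - 6*3 + 8*3) + 12)*(-17) = (10 + (8748 - 11664 - 18 + 24) + 12)*(-17) = (10 - 2910 + 12)*(-17) = -2888*(-17) = 49096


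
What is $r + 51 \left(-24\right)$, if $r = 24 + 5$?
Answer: $-1195$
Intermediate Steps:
$r = 29$
$r + 51 \left(-24\right) = 29 + 51 \left(-24\right) = 29 - 1224 = -1195$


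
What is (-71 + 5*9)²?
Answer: 676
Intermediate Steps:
(-71 + 5*9)² = (-71 + 45)² = (-26)² = 676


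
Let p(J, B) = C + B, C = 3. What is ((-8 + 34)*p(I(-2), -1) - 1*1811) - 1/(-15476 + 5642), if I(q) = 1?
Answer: -17298005/9834 ≈ -1759.0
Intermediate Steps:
p(J, B) = 3 + B
((-8 + 34)*p(I(-2), -1) - 1*1811) - 1/(-15476 + 5642) = ((-8 + 34)*(3 - 1) - 1*1811) - 1/(-15476 + 5642) = (26*2 - 1811) - 1/(-9834) = (52 - 1811) - 1*(-1/9834) = -1759 + 1/9834 = -17298005/9834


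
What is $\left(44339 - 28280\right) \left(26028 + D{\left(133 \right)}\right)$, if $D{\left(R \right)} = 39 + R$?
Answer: $420745800$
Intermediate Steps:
$\left(44339 - 28280\right) \left(26028 + D{\left(133 \right)}\right) = \left(44339 - 28280\right) \left(26028 + \left(39 + 133\right)\right) = 16059 \left(26028 + 172\right) = 16059 \cdot 26200 = 420745800$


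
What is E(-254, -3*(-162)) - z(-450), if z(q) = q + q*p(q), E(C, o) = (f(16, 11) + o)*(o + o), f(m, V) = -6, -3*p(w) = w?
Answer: 534510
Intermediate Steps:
p(w) = -w/3
E(C, o) = 2*o*(-6 + o) (E(C, o) = (-6 + o)*(o + o) = (-6 + o)*(2*o) = 2*o*(-6 + o))
z(q) = q - q²/3 (z(q) = q + q*(-q/3) = q - q²/3)
E(-254, -3*(-162)) - z(-450) = 2*(-3*(-162))*(-6 - 3*(-162)) - (-450)*(3 - 1*(-450))/3 = 2*486*(-6 + 486) - (-450)*(3 + 450)/3 = 2*486*480 - (-450)*453/3 = 466560 - 1*(-67950) = 466560 + 67950 = 534510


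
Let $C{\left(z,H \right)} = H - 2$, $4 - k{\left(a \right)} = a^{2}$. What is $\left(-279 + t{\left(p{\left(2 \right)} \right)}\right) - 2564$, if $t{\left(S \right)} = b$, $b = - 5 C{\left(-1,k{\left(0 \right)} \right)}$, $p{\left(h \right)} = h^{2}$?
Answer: $-2853$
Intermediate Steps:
$k{\left(a \right)} = 4 - a^{2}$
$C{\left(z,H \right)} = -2 + H$ ($C{\left(z,H \right)} = H + \left(-5 + 3\right) = H - 2 = -2 + H$)
$b = -10$ ($b = - 5 \left(-2 + \left(4 - 0^{2}\right)\right) = - 5 \left(-2 + \left(4 - 0\right)\right) = - 5 \left(-2 + \left(4 + 0\right)\right) = - 5 \left(-2 + 4\right) = \left(-5\right) 2 = -10$)
$t{\left(S \right)} = -10$
$\left(-279 + t{\left(p{\left(2 \right)} \right)}\right) - 2564 = \left(-279 - 10\right) - 2564 = -289 - 2564 = -2853$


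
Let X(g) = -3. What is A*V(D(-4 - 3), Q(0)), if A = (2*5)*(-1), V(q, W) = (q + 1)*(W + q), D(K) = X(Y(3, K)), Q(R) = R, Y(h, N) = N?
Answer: -60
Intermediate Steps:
D(K) = -3
V(q, W) = (1 + q)*(W + q)
A = -10 (A = 10*(-1) = -10)
A*V(D(-4 - 3), Q(0)) = -10*(0 - 3 + (-3)² + 0*(-3)) = -10*(0 - 3 + 9 + 0) = -10*6 = -60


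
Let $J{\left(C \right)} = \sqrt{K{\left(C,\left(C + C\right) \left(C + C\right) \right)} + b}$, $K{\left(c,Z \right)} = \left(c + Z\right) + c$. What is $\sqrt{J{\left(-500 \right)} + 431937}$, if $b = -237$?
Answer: $\sqrt{431937 + \sqrt{998763}} \approx 657.98$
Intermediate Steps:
$K{\left(c,Z \right)} = Z + 2 c$ ($K{\left(c,Z \right)} = \left(Z + c\right) + c = Z + 2 c$)
$J{\left(C \right)} = \sqrt{-237 + 2 C + 4 C^{2}}$ ($J{\left(C \right)} = \sqrt{\left(\left(C + C\right) \left(C + C\right) + 2 C\right) - 237} = \sqrt{\left(2 C 2 C + 2 C\right) - 237} = \sqrt{\left(4 C^{2} + 2 C\right) - 237} = \sqrt{\left(2 C + 4 C^{2}\right) - 237} = \sqrt{-237 + 2 C + 4 C^{2}}$)
$\sqrt{J{\left(-500 \right)} + 431937} = \sqrt{\sqrt{-237 + 2 \left(-500\right) + 4 \left(-500\right)^{2}} + 431937} = \sqrt{\sqrt{-237 - 1000 + 4 \cdot 250000} + 431937} = \sqrt{\sqrt{-237 - 1000 + 1000000} + 431937} = \sqrt{\sqrt{998763} + 431937} = \sqrt{431937 + \sqrt{998763}}$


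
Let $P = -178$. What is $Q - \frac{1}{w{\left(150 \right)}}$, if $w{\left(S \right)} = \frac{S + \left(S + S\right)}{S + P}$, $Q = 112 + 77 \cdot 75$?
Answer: $\frac{1324589}{225} \approx 5887.1$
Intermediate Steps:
$Q = 5887$ ($Q = 112 + 5775 = 5887$)
$w{\left(S \right)} = \frac{3 S}{-178 + S}$ ($w{\left(S \right)} = \frac{S + \left(S + S\right)}{S - 178} = \frac{S + 2 S}{-178 + S} = \frac{3 S}{-178 + S}$)
$Q - \frac{1}{w{\left(150 \right)}} = 5887 - \frac{1}{3 \cdot 150 \frac{1}{-178 + 150}} = 5887 - \frac{1}{3 \cdot 150 \frac{1}{-28}} = 5887 - \frac{1}{3 \cdot 150 \left(- \frac{1}{28}\right)} = 5887 - \frac{1}{- \frac{225}{14}} = 5887 - - \frac{14}{225} = 5887 + \frac{14}{225} = \frac{1324589}{225}$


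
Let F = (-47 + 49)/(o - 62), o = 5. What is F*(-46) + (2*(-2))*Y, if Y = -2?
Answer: 548/57 ≈ 9.6140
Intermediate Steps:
F = -2/57 (F = (-47 + 49)/(5 - 62) = 2/(-57) = 2*(-1/57) = -2/57 ≈ -0.035088)
F*(-46) + (2*(-2))*Y = -2/57*(-46) + (2*(-2))*(-2) = 92/57 - 4*(-2) = 92/57 + 8 = 548/57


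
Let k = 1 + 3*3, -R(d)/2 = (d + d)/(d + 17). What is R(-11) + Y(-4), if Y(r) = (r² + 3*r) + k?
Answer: 64/3 ≈ 21.333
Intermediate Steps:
R(d) = -4*d/(17 + d) (R(d) = -2*(d + d)/(d + 17) = -2*2*d/(17 + d) = -4*d/(17 + d))
k = 10 (k = 1 + 9 = 10)
Y(r) = 10 + r² + 3*r (Y(r) = (r² + 3*r) + 10 = 10 + r² + 3*r)
R(-11) + Y(-4) = -4*(-11)/(17 - 11) + (10 + (-4)² + 3*(-4)) = -4*(-11)/6 + (10 + 16 - 12) = -4*(-11)*⅙ + 14 = 22/3 + 14 = 64/3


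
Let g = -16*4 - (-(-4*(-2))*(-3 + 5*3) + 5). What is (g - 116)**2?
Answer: 7921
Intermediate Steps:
g = 27 (g = -64 - (-8*(-3 + 15) + 5) = -64 - (-8*12 + 5) = -64 - (-1*96 + 5) = -64 - (-96 + 5) = -64 - 1*(-91) = -64 + 91 = 27)
(g - 116)**2 = (27 - 116)**2 = (-89)**2 = 7921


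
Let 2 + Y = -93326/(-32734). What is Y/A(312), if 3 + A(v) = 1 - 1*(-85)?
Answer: 13929/1358461 ≈ 0.010254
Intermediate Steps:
A(v) = 83 (A(v) = -3 + (1 - 1*(-85)) = -3 + (1 + 85) = -3 + 86 = 83)
Y = 13929/16367 (Y = -2 - 93326/(-32734) = -2 - 93326*(-1/32734) = -2 + 46663/16367 = 13929/16367 ≈ 0.85104)
Y/A(312) = (13929/16367)/83 = (13929/16367)*(1/83) = 13929/1358461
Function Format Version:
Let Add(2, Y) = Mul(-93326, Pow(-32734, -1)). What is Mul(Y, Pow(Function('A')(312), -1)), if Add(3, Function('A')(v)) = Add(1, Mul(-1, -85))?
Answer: Rational(13929, 1358461) ≈ 0.010254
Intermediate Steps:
Function('A')(v) = 83 (Function('A')(v) = Add(-3, Add(1, Mul(-1, -85))) = Add(-3, Add(1, 85)) = Add(-3, 86) = 83)
Y = Rational(13929, 16367) (Y = Add(-2, Mul(-93326, Pow(-32734, -1))) = Add(-2, Mul(-93326, Rational(-1, 32734))) = Add(-2, Rational(46663, 16367)) = Rational(13929, 16367) ≈ 0.85104)
Mul(Y, Pow(Function('A')(312), -1)) = Mul(Rational(13929, 16367), Pow(83, -1)) = Mul(Rational(13929, 16367), Rational(1, 83)) = Rational(13929, 1358461)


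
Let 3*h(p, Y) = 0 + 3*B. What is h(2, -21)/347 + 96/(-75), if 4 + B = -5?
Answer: -11329/8675 ≈ -1.3059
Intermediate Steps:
B = -9 (B = -4 - 5 = -9)
h(p, Y) = -9 (h(p, Y) = (0 + 3*(-9))/3 = (0 - 27)/3 = (⅓)*(-27) = -9)
h(2, -21)/347 + 96/(-75) = -9/347 + 96/(-75) = -9*1/347 + 96*(-1/75) = -9/347 - 32/25 = -11329/8675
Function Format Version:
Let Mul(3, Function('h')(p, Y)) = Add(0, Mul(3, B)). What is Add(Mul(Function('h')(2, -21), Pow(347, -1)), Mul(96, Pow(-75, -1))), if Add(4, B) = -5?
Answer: Rational(-11329, 8675) ≈ -1.3059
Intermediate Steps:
B = -9 (B = Add(-4, -5) = -9)
Function('h')(p, Y) = -9 (Function('h')(p, Y) = Mul(Rational(1, 3), Add(0, Mul(3, -9))) = Mul(Rational(1, 3), Add(0, -27)) = Mul(Rational(1, 3), -27) = -9)
Add(Mul(Function('h')(2, -21), Pow(347, -1)), Mul(96, Pow(-75, -1))) = Add(Mul(-9, Pow(347, -1)), Mul(96, Pow(-75, -1))) = Add(Mul(-9, Rational(1, 347)), Mul(96, Rational(-1, 75))) = Add(Rational(-9, 347), Rational(-32, 25)) = Rational(-11329, 8675)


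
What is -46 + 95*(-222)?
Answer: -21136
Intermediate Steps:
-46 + 95*(-222) = -46 - 21090 = -21136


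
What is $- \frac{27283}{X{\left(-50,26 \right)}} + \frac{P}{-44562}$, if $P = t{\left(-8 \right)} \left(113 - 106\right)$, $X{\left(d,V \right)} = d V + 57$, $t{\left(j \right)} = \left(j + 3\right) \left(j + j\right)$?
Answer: $\frac{86792069}{3956469} \approx 21.937$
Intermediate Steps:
$t{\left(j \right)} = 2 j \left(3 + j\right)$ ($t{\left(j \right)} = \left(3 + j\right) 2 j = 2 j \left(3 + j\right)$)
$X{\left(d,V \right)} = 57 + V d$ ($X{\left(d,V \right)} = V d + 57 = 57 + V d$)
$P = 560$ ($P = 2 \left(-8\right) \left(3 - 8\right) \left(113 - 106\right) = 2 \left(-8\right) \left(-5\right) 7 = 80 \cdot 7 = 560$)
$- \frac{27283}{X{\left(-50,26 \right)}} + \frac{P}{-44562} = - \frac{27283}{57 + 26 \left(-50\right)} + \frac{560}{-44562} = - \frac{27283}{57 - 1300} + 560 \left(- \frac{1}{44562}\right) = - \frac{27283}{-1243} - \frac{40}{3183} = \left(-27283\right) \left(- \frac{1}{1243}\right) - \frac{40}{3183} = \frac{27283}{1243} - \frac{40}{3183} = \frac{86792069}{3956469}$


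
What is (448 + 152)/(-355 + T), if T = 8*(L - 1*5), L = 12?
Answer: -600/299 ≈ -2.0067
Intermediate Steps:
T = 56 (T = 8*(12 - 1*5) = 8*(12 - 5) = 8*7 = 56)
(448 + 152)/(-355 + T) = (448 + 152)/(-355 + 56) = 600/(-299) = 600*(-1/299) = -600/299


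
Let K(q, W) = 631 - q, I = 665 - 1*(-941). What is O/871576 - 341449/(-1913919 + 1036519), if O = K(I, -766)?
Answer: 18546455539/47795048900 ≈ 0.38804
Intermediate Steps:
I = 1606 (I = 665 + 941 = 1606)
O = -975 (O = 631 - 1*1606 = 631 - 1606 = -975)
O/871576 - 341449/(-1913919 + 1036519) = -975/871576 - 341449/(-1913919 + 1036519) = -975*1/871576 - 341449/(-877400) = -975/871576 - 341449*(-1/877400) = -975/871576 + 341449/877400 = 18546455539/47795048900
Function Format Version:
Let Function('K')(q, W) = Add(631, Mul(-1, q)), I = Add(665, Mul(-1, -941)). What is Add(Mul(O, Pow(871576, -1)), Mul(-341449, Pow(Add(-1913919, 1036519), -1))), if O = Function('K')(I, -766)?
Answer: Rational(18546455539, 47795048900) ≈ 0.38804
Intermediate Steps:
I = 1606 (I = Add(665, 941) = 1606)
O = -975 (O = Add(631, Mul(-1, 1606)) = Add(631, -1606) = -975)
Add(Mul(O, Pow(871576, -1)), Mul(-341449, Pow(Add(-1913919, 1036519), -1))) = Add(Mul(-975, Pow(871576, -1)), Mul(-341449, Pow(Add(-1913919, 1036519), -1))) = Add(Mul(-975, Rational(1, 871576)), Mul(-341449, Pow(-877400, -1))) = Add(Rational(-975, 871576), Mul(-341449, Rational(-1, 877400))) = Add(Rational(-975, 871576), Rational(341449, 877400)) = Rational(18546455539, 47795048900)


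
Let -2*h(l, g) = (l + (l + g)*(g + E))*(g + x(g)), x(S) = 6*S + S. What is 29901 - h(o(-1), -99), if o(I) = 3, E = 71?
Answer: -1035735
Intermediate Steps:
x(S) = 7*S
h(l, g) = -4*g*(l + (71 + g)*(g + l)) (h(l, g) = -(l + (l + g)*(g + 71))*(g + 7*g)/2 = -(l + (g + l)*(71 + g))*8*g/2 = -(l + (71 + g)*(g + l))*8*g/2 = -4*g*(l + (71 + g)*(g + l)))
29901 - h(o(-1), -99) = 29901 - 4*(-99)*(-1*(-99)**2 - 72*3 - 71*(-99) - 1*(-99)*3) = 29901 - 4*(-99)*(-1*9801 - 216 + 7029 + 297) = 29901 - 4*(-99)*(-9801 - 216 + 7029 + 297) = 29901 - 4*(-99)*(-2691) = 29901 - 1*1065636 = 29901 - 1065636 = -1035735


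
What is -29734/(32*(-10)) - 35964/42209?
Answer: 621766963/6753440 ≈ 92.067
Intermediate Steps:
-29734/(32*(-10)) - 35964/42209 = -29734/(-320) - 35964*1/42209 = -29734*(-1/320) - 35964/42209 = 14867/160 - 35964/42209 = 621766963/6753440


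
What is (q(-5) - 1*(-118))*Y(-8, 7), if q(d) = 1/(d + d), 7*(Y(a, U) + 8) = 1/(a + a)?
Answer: -1057563/1120 ≈ -944.25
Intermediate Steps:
Y(a, U) = -8 + 1/(14*a) (Y(a, U) = -8 + 1/(7*(a + a)) = -8 + 1/(7*((2*a))) = -8 + (1/(2*a))/7 = -8 + 1/(14*a))
q(d) = 1/(2*d)
(q(-5) - 1*(-118))*Y(-8, 7) = ((½)/(-5) - 1*(-118))*(-8 + (1/14)/(-8)) = ((½)*(-⅕) + 118)*(-8 + (1/14)*(-⅛)) = (-⅒ + 118)*(-8 - 1/112) = (1179/10)*(-897/112) = -1057563/1120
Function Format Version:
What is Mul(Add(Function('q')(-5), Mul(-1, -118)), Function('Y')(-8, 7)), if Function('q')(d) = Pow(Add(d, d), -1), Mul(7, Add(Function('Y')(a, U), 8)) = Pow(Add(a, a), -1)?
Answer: Rational(-1057563, 1120) ≈ -944.25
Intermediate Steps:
Function('Y')(a, U) = Add(-8, Mul(Rational(1, 14), Pow(a, -1))) (Function('Y')(a, U) = Add(-8, Mul(Rational(1, 7), Pow(Add(a, a), -1))) = Add(-8, Mul(Rational(1, 7), Pow(Mul(2, a), -1))) = Add(-8, Mul(Rational(1, 7), Mul(Rational(1, 2), Pow(a, -1)))) = Add(-8, Mul(Rational(1, 14), Pow(a, -1))))
Function('q')(d) = Mul(Rational(1, 2), Pow(d, -1)) (Function('q')(d) = Pow(Mul(2, d), -1) = Mul(Rational(1, 2), Pow(d, -1)))
Mul(Add(Function('q')(-5), Mul(-1, -118)), Function('Y')(-8, 7)) = Mul(Add(Mul(Rational(1, 2), Pow(-5, -1)), Mul(-1, -118)), Add(-8, Mul(Rational(1, 14), Pow(-8, -1)))) = Mul(Add(Mul(Rational(1, 2), Rational(-1, 5)), 118), Add(-8, Mul(Rational(1, 14), Rational(-1, 8)))) = Mul(Add(Rational(-1, 10), 118), Add(-8, Rational(-1, 112))) = Mul(Rational(1179, 10), Rational(-897, 112)) = Rational(-1057563, 1120)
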